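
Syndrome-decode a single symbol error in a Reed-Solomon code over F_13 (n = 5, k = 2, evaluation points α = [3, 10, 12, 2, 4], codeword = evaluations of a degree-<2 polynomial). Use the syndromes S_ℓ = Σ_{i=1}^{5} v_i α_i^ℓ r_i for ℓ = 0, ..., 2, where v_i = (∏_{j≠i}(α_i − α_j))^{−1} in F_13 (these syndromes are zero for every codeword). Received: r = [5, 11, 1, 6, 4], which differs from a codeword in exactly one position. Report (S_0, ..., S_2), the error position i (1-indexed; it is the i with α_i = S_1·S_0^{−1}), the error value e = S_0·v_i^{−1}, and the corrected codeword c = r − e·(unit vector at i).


S = (7, 6, 7), error at position 3, error magnitude e = 5, c = [5, 11, 9, 6, 4].

Step 1: column multipliers v_i = (∏_{j≠i}(α_i − α_j))^{−1} mod 13.
  i = 1 (α = 3): (3−10)(3−12)(3−2)(3−4) = (−7)·(−9)·1·(−1) = −63 ≡ 2, so v_1 = 2^{−1} = 7 (mod 13).
  i = 2 (α = 10): (10−3)(10−12)(10−2)(10−4) = 7·(−2)·8·6 = −672 ≡ 4, so v_2 = 4^{−1} = 10 (mod 13).
  i = 3 (α = 12): (12−3)(12−10)(12−2)(12−4) = 9·2·10·8 = 1440 ≡ 10, so v_3 = 10^{−1} = 4 (mod 13).
  i = 4 (α = 2): (2−3)(2−10)(2−12)(2−4) = (−1)·(−8)·(−10)·(−2) = 160 ≡ 4, so v_4 = 4^{−1} = 10 (mod 13).
  i = 5 (α = 4): (4−3)(4−10)(4−12)(4−2) = 1·(−6)·(−8)·2 = 96 ≡ 5, so v_5 = 5^{−1} = 8 (mod 13).
  v = [7, 10, 4, 10, 8].
Step 2: syndromes of r = [5, 11, 1, 6, 4] (all sums mod 13).
  S_0 = Σ v_i r_i = 7·5 + 10·11 + 4·1 + 10·6 + 8·4 = 241 ≡ 7.
  S_1 = Σ v_i α_i r_i = 7·3·5 + 10·10·11 + 4·12·1 + 10·2·6 + 8·4·4 = 1501 ≡ 6.
  α_i^2 mod 13 = [9, 9, 1, 4, 3].
  S_2 = Σ v_i α_i^2 r_i = 7·9·5 + 10·9·11 + 4·1·1 + 10·4·6 + 8·3·4 = 1645 ≡ 7.
  S = (7, 6, 7) ≠ 0, so r is not a codeword (an error is present).
Step 3: locate the error. For a single error e at position i, S_ℓ = v_i·e·α_i^ℓ, so α_err = S_1/S_0.
  S_0^{−1} = 7^{−1} = 2 (mod 13), so α_err = 6·2 = 12 ≡ 12 = α_3. Error position i = 3.
  Consistency check: S_2/S_1 = 7·11 = 77 ≡ 12 = α_err ✓ (single-error assumption holds).
Step 4: error magnitude e = S_0/v_3 = S_0·∏_{j≠3}(α_3 − α_j) = 7·10 = 70 ≡ 5 (mod 13).
Step 5: correct position 3: c_3 = r_3 − e = 1 − 5 ≡ 9 (mod 13). Hence c = [5, 11, 9, 6, 4].
  Check: interpolating c through the α_i gives m(x) = 8 + 12·x (degree < 2) with m(α_i) = c_i for every i, so c is indeed a codeword.


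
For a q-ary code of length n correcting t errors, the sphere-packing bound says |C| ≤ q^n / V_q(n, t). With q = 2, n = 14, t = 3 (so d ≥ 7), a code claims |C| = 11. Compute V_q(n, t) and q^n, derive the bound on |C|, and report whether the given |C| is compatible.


V_q(n, t) = 470, q^n = 16384, Hamming bound = 34, |C| = 11 ≤ bound (satisfied).

Step 1: Compute V_q(n, t) = Σ_{j=0}^3 C(n, j) (q−1)^j.
  j = 0: C(14,0)·(1)^0 = 1·1 = 1.
  j = 1: C(14,1)·(1)^1 = 14·1 = 14.
  j = 2: C(14,2)·(1)^2 = 91·1 = 91.
  j = 3: C(14,3)·(1)^3 = 364·1 = 364.
  V_q(n, t) = 1 + 14 + 91 + 364 = 470.
Step 2: q^n = 2^14 = 16384.
Step 3: Hamming bound ⌊q^n / V_q(n,t)⌋ = ⌊16384/470⌋ = 34.
Step 4: Compare |C| = 11 to 34: satisfied.
The claimed |C| lies below the Hamming bound.


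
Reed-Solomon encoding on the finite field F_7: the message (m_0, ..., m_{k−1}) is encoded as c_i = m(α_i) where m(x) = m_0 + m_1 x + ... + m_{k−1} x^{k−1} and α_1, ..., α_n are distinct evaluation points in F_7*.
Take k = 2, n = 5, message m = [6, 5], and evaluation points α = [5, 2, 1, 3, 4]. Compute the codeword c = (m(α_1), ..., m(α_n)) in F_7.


c = [3, 2, 4, 0, 5]

Message polynomial: m(x) = 6 + 5·x (mod 7).
For each evaluation point α_i, compute m(α_i) mod 7:
  α_1 = 5: Horner steps 5 → 3, so m(5) = 3.
  α_2 = 2: Horner steps 5 → 2, so m(2) = 2.
  α_3 = 1: Horner steps 5 → 4, so m(1) = 4.
  α_4 = 3: Horner steps 5 → 0, so m(3) = 0.
  α_5 = 4: Horner steps 5 → 5, so m(4) = 5.
Codeword c = [3, 2, 4, 0, 5] ∈ F_7^5.


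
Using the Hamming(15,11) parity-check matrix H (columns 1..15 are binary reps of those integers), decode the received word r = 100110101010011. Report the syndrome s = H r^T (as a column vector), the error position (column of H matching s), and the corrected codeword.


s = (0, 1, 0, 0)^T, error position = 4, corrected codeword c = 100010101010011

Compute s = H r^T mod 2 one row at a time:
  s_1 = 0 + 1 + 0 + 1 + 0 + 0 + 1 + 1 = 4 ≡ 0 (mod 2).
  s_2 = 1 + 1 + 0 + 1 + 0 + 0 + 1 + 1 = 5 ≡ 1 (mod 2).
  s_3 = 0 + 0 + 0 + 1 + 0 + 1 + 1 + 1 = 4 ≡ 0 (mod 2).
  s_4 = 1 + 0 + 1 + 1 + 1 + 1 + 0 + 1 = 6 ≡ 0 (mod 2).
s = (0, 1, 0, 0)^T — this equals column 4 of H (binary 0100), so error is at position 4.
Correct: flip bit 4 of r = 100110101010011 to get c = 100010101010011.


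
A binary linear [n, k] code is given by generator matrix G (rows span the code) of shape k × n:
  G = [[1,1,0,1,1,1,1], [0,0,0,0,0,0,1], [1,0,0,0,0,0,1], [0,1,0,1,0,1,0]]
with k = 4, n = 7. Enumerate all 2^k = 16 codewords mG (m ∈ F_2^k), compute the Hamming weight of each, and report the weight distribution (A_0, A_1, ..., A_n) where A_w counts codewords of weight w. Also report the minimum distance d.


Weight distribution: A_0 = 1, A_1 = 3, A_2 = 3, A_3 = 2, A_4 = 3, A_5 = 3, A_6 = 1. Minimum distance d = 1.

Enumerate all 2^4 = 16 messages m ∈ F_2^4.
For each, compute codeword c = mG in F_2^7, then tally its weight.
  m = 0000 → c = 0000000, weight = 0.
  m = 1000 → c = 1101111, weight = 6.
  m = 0100 → c = 0000001, weight = 1.
  m = 1100 → c = 1101110, weight = 5.
  m = 0010 → c = 1000001, weight = 2.
  m = 1010 → c = 0101110, weight = 4.
  m = 0110 → c = 1000000, weight = 1.
  m = 1110 → c = 0101111, weight = 5.
  m = 0001 → c = 0101010, weight = 3.
  m = 1001 → c = 1000101, weight = 3.
  m = 0101 → c = 0101011, weight = 4.
  m = 1101 → c = 1000100, weight = 2.
  m = 0011 → c = 1101011, weight = 5.
  m = 1011 → c = 0000100, weight = 1.
  m = 0111 → c = 1101010, weight = 4.
  m = 1111 → c = 0000101, weight = 2.
Tally weights:
  weight 0: 1 codewords.
  weight 1: 3 codewords.
  weight 2: 3 codewords.
  weight 3: 2 codewords.
  weight 4: 3 codewords.
  weight 5: 3 codewords.
  weight 6: 1 codewords.
Minimum distance d = smallest w > 0 with A_w > 0 = 1.
Sanity: Σ A_w = 16 = 2^4 = 16 ✓.


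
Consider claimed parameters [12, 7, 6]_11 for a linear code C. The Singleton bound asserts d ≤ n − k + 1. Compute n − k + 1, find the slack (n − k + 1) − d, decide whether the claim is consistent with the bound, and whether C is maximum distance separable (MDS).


Singleton RHS = n − k + 1 = 6, slack = 0, bound satisfied, MDS.

Singleton bound: d ≤ n − k + 1.
Here n = 12, k = 7, so n − k + 1 = 6.
Given d = 6, check d ≤ 6: YES.
Slack = (n − k + 1) − d = 0.
The code is MDS (slack = 0).
Description: the claimed parameters are [12, 7, 6]_11; such a code would be MDS (meets Singleton bound).


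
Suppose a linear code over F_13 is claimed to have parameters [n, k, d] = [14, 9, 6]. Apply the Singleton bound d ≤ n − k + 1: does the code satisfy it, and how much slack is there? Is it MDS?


Singleton RHS = n − k + 1 = 6, slack = 0, bound satisfied, MDS.

Singleton bound: d ≤ n − k + 1.
Here n = 14, k = 9, so n − k + 1 = 6.
Given d = 6, check d ≤ 6: YES.
Slack = (n − k + 1) − d = 0.
The code is MDS (slack = 0).
Description: the claimed parameters are [14, 9, 6]_13; such a code would be MDS (meets Singleton bound).


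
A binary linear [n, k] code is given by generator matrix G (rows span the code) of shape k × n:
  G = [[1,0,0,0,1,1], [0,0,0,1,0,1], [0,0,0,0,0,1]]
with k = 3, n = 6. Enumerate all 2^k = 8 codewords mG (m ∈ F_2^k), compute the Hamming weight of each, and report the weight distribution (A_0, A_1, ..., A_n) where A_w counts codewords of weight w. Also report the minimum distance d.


Weight distribution: A_0 = 1, A_1 = 2, A_2 = 2, A_3 = 2, A_4 = 1. Minimum distance d = 1.

Enumerate all 2^3 = 8 messages m ∈ F_2^3.
For each, compute codeword c = mG in F_2^6, then tally its weight.
  m = 000 → c = 000000, weight = 0.
  m = 100 → c = 100011, weight = 3.
  m = 010 → c = 000101, weight = 2.
  m = 110 → c = 100110, weight = 3.
  m = 001 → c = 000001, weight = 1.
  m = 101 → c = 100010, weight = 2.
  m = 011 → c = 000100, weight = 1.
  m = 111 → c = 100111, weight = 4.
Tally weights:
  weight 0: 1 codewords.
  weight 1: 2 codewords.
  weight 2: 2 codewords.
  weight 3: 2 codewords.
  weight 4: 1 codewords.
Minimum distance d = smallest w > 0 with A_w > 0 = 1.
Sanity: Σ A_w = 8 = 2^3 = 8 ✓.


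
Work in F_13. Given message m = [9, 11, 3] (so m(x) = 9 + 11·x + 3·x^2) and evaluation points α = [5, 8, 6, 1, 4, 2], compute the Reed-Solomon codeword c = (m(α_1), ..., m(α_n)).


c = [9, 3, 1, 10, 10, 4]

Message polynomial: m(x) = 9 + 11·x + 3·x^2 (mod 13).
For each evaluation point α_i, compute m(α_i) mod 13:
  α_1 = 5: Horner steps 3 → 0 → 9, so m(5) = 9.
  α_2 = 8: Horner steps 3 → 9 → 3, so m(8) = 3.
  α_3 = 6: Horner steps 3 → 3 → 1, so m(6) = 1.
  α_4 = 1: Horner steps 3 → 1 → 10, so m(1) = 10.
  α_5 = 4: Horner steps 3 → 10 → 10, so m(4) = 10.
  α_6 = 2: Horner steps 3 → 4 → 4, so m(2) = 4.
Codeword c = [9, 3, 1, 10, 10, 4] ∈ F_13^6.


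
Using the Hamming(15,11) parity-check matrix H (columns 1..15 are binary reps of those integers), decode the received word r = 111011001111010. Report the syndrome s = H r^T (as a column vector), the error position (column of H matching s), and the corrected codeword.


s = (1, 0, 0, 1)^T, error position = 9, corrected codeword c = 111011000111010

Compute s = H r^T mod 2 one row at a time:
  s_1 = 0 + 1 + 1 + 1 + 1 + 0 + 1 + 0 = 5 ≡ 1 (mod 2).
  s_2 = 0 + 1 + 1 + 0 + 1 + 0 + 1 + 0 = 4 ≡ 0 (mod 2).
  s_3 = 1 + 1 + 1 + 0 + 1 + 1 + 1 + 0 = 6 ≡ 0 (mod 2).
  s_4 = 1 + 1 + 1 + 0 + 1 + 1 + 0 + 0 = 5 ≡ 1 (mod 2).
s = (1, 0, 0, 1)^T — this equals column 9 of H (binary 1001), so error is at position 9.
Correct: flip bit 9 of r = 111011001111010 to get c = 111011000111010.


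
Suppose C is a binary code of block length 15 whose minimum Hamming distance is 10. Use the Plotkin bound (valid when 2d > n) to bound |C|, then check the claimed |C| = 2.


Plotkin bound M ≤ 4; given |C| = 2 ≤ bound (satisfied).

Check applicability: 2d = 20, n = 15.
2d − n = 5 > 0, so Plotkin applies.
Compute d/(2d−n) = 10/5 ≈ 2.0000.
⌊d/(2d−n)⌋ = 2.
Plotkin bound: M ≤ 2·2 = 4.
Given |C| = 2, check: satisfied.
This |C| is below the Plotkin bound.


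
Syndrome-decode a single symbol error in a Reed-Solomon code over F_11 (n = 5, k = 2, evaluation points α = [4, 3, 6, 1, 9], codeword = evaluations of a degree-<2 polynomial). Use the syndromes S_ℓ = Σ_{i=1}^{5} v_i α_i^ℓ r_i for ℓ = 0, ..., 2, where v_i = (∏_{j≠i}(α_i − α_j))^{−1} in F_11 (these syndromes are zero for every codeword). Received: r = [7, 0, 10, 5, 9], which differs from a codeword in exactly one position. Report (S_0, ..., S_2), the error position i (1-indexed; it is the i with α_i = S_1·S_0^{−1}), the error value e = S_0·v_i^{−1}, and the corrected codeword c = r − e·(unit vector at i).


S = (7, 7, 7), error at position 4, error magnitude e = 8, c = [7, 0, 10, 8, 9].

Step 1: column multipliers v_i = (∏_{j≠i}(α_i − α_j))^{−1} mod 11.
  i = 1 (α = 4): (4−3)(4−6)(4−1)(4−9) = 1·(−2)·3·(−5) = 30 ≡ 8, so v_1 = 8^{−1} = 7 (mod 11).
  i = 2 (α = 3): (3−4)(3−6)(3−1)(3−9) = (−1)·(−3)·2·(−6) = −36 ≡ 8, so v_2 = 8^{−1} = 7 (mod 11).
  i = 3 (α = 6): (6−4)(6−3)(6−1)(6−9) = 2·3·5·(−3) = −90 ≡ 9, so v_3 = 9^{−1} = 5 (mod 11).
  i = 4 (α = 1): (1−4)(1−3)(1−6)(1−9) = (−3)·(−2)·(−5)·(−8) = 240 ≡ 9, so v_4 = 9^{−1} = 5 (mod 11).
  i = 5 (α = 9): (9−4)(9−3)(9−6)(9−1) = 5·6·3·8 = 720 ≡ 5, so v_5 = 5^{−1} = 9 (mod 11).
  v = [7, 7, 5, 5, 9].
Step 2: syndromes of r = [7, 0, 10, 5, 9] (all sums mod 11).
  S_0 = Σ v_i r_i = 7·7 + 7·0 + 5·10 + 5·5 + 9·9 = 205 ≡ 7.
  S_1 = Σ v_i α_i r_i = 7·4·7 + 7·3·0 + 5·6·10 + 5·1·5 + 9·9·9 = 1250 ≡ 7.
  α_i^2 mod 11 = [5, 9, 3, 1, 4].
  S_2 = Σ v_i α_i^2 r_i = 7·5·7 + 7·9·0 + 5·3·10 + 5·1·5 + 9·4·9 = 744 ≡ 7.
  S = (7, 7, 7) ≠ 0, so r is not a codeword (an error is present).
Step 3: locate the error. For a single error e at position i, S_ℓ = v_i·e·α_i^ℓ, so α_err = S_1/S_0.
  S_0^{−1} = 7^{−1} = 8 (mod 11), so α_err = 7·8 = 56 ≡ 1 = α_4. Error position i = 4.
  Consistency check: S_2/S_1 = 7·8 = 56 ≡ 1 = α_err ✓ (single-error assumption holds).
Step 4: error magnitude e = S_0/v_4 = S_0·∏_{j≠4}(α_4 − α_j) = 7·9 = 63 ≡ 8 (mod 11).
Step 5: correct position 4: c_4 = r_4 − e = 5 − 8 ≡ 8 (mod 11). Hence c = [7, 0, 10, 8, 9].
  Check: interpolating c through the α_i gives m(x) = 1 + 7·x (degree < 2) with m(α_i) = c_i for every i, so c is indeed a codeword.


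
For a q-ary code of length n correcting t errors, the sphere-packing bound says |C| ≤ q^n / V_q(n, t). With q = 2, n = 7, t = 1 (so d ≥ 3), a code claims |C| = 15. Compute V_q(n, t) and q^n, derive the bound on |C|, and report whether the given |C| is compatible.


V_q(n, t) = 8, q^n = 128, Hamming bound = 16, |C| = 15 ≤ bound (satisfied).

Step 1: Compute V_q(n, t) = Σ_{j=0}^1 C(n, j) (q−1)^j.
  j = 0: C(7,0)·(1)^0 = 1·1 = 1.
  j = 1: C(7,1)·(1)^1 = 7·1 = 7.
  V_q(n, t) = 1 + 7 = 8.
Step 2: q^n = 2^7 = 128.
Step 3: Hamming bound ⌊q^n / V_q(n,t)⌋ = ⌊128/8⌋ = 16.
Step 4: Compare |C| = 15 to 16: satisfied.
The claimed |C| lies below the Hamming bound.


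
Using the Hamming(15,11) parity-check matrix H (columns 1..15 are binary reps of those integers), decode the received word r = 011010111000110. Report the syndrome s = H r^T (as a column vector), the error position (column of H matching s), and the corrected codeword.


s = (0, 0, 0, 1)^T, error position = 1, corrected codeword c = 111010111000110

Compute s = H r^T mod 2 one row at a time:
  s_1 = 1 + 1 + 0 + 0 + 0 + 1 + 1 + 0 = 4 ≡ 0 (mod 2).
  s_2 = 0 + 1 + 0 + 1 + 0 + 1 + 1 + 0 = 4 ≡ 0 (mod 2).
  s_3 = 1 + 1 + 0 + 1 + 0 + 0 + 1 + 0 = 4 ≡ 0 (mod 2).
  s_4 = 0 + 1 + 1 + 1 + 1 + 0 + 1 + 0 = 5 ≡ 1 (mod 2).
s = (0, 0, 0, 1)^T — this equals column 1 of H (binary 0001), so error is at position 1.
Correct: flip bit 1 of r = 011010111000110 to get c = 111010111000110.


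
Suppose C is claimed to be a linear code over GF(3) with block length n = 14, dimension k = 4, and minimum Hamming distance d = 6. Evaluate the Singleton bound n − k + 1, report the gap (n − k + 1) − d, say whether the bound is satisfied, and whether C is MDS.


Singleton RHS = n − k + 1 = 11, slack = 5, bound satisfied, not MDS.

Singleton bound: d ≤ n − k + 1.
Here n = 14, k = 4, so n − k + 1 = 11.
Given d = 6, check d ≤ 11: YES.
Slack = (n − k + 1) − d = 5.
The code is NOT MDS (slack = 5 > 0).
Description: the claimed parameters are [14, 4, 6]_3; such a code would be non-MDS.


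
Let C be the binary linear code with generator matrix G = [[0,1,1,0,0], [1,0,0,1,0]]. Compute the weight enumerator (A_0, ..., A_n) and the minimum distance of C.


Weight distribution: A_0 = 1, A_2 = 2, A_4 = 1. Minimum distance d = 2.

Enumerate all 2^2 = 4 messages m ∈ F_2^2.
For each, compute codeword c = mG in F_2^5, then tally its weight.
  m = 00 → c = 00000, weight = 0.
  m = 10 → c = 01100, weight = 2.
  m = 01 → c = 10010, weight = 2.
  m = 11 → c = 11110, weight = 4.
Tally weights:
  weight 0: 1 codewords.
  weight 2: 2 codewords.
  weight 4: 1 codewords.
Minimum distance d = smallest w > 0 with A_w > 0 = 2.
Sanity: Σ A_w = 4 = 2^2 = 4 ✓.


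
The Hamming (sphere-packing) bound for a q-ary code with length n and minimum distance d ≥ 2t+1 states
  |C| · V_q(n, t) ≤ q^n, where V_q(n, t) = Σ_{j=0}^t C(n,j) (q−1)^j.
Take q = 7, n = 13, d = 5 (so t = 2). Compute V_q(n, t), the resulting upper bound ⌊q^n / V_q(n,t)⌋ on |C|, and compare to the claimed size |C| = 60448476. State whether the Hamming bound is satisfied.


V_q(n, t) = 2887, q^n = 96889010407, Hamming bound = 33560446, |C| = 60448476 > bound (violated).

Step 1: Compute V_q(n, t) = Σ_{j=0}^2 C(n, j) (q−1)^j.
  j = 0: C(13,0)·(6)^0 = 1·1 = 1.
  j = 1: C(13,1)·(6)^1 = 13·6 = 78.
  j = 2: C(13,2)·(6)^2 = 78·36 = 2808.
  V_q(n, t) = 1 + 78 + 2808 = 2887.
Step 2: q^n = 7^13 = 96889010407.
Step 3: Hamming bound ⌊q^n / V_q(n,t)⌋ = ⌊96889010407/2887⌋ = 33560446.
Step 4: Compare |C| = 60448476 to 33560446: violated.
The claimed |C| lies above the Hamming bound, so no 7-ary code of length 13 with d ≥ 5 can have 60448476 codewords.


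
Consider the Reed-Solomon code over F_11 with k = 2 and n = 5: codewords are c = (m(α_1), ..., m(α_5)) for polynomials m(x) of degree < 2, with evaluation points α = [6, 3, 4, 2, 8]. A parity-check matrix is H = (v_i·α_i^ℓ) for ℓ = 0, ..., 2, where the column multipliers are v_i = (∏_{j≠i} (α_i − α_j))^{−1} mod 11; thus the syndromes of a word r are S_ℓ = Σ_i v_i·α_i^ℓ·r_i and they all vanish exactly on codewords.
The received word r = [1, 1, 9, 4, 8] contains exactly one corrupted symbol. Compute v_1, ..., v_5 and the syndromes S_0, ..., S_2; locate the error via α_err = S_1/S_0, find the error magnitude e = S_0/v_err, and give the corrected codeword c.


S = (6, 3, 7), error at position 1, error magnitude e = 9, c = [3, 1, 9, 4, 8].

Step 1: column multipliers v_i = (∏_{j≠i}(α_i − α_j))^{−1} mod 11.
  i = 1 (α = 6): (6−3)(6−4)(6−2)(6−8) = 3·2·4·(−2) = −48 ≡ 7, so v_1 = 7^{−1} = 8 (mod 11).
  i = 2 (α = 3): (3−6)(3−4)(3−2)(3−8) = (−3)·(−1)·1·(−5) = −15 ≡ 7, so v_2 = 7^{−1} = 8 (mod 11).
  i = 3 (α = 4): (4−6)(4−3)(4−2)(4−8) = (−2)·1·2·(−4) = 16 ≡ 5, so v_3 = 5^{−1} = 9 (mod 11).
  i = 4 (α = 2): (2−6)(2−3)(2−4)(2−8) = (−4)·(−1)·(−2)·(−6) = 48 ≡ 4, so v_4 = 4^{−1} = 3 (mod 11).
  i = 5 (α = 8): (8−6)(8−3)(8−4)(8−2) = 2·5·4·6 = 240 ≡ 9, so v_5 = 9^{−1} = 5 (mod 11).
  v = [8, 8, 9, 3, 5].
Step 2: syndromes of r = [1, 1, 9, 4, 8] (all sums mod 11).
  S_0 = Σ v_i r_i = 8·1 + 8·1 + 9·9 + 3·4 + 5·8 = 149 ≡ 6.
  S_1 = Σ v_i α_i r_i = 8·6·1 + 8·3·1 + 9·4·9 + 3·2·4 + 5·8·8 = 740 ≡ 3.
  α_i^2 mod 11 = [3, 9, 5, 4, 9].
  S_2 = Σ v_i α_i^2 r_i = 8·3·1 + 8·9·1 + 9·5·9 + 3·4·4 + 5·9·8 = 909 ≡ 7.
  S = (6, 3, 7) ≠ 0, so r is not a codeword (an error is present).
Step 3: locate the error. For a single error e at position i, S_ℓ = v_i·e·α_i^ℓ, so α_err = S_1/S_0.
  S_0^{−1} = 6^{−1} = 2 (mod 11), so α_err = 3·2 = 6 ≡ 6 = α_1. Error position i = 1.
  Consistency check: S_2/S_1 = 7·4 = 28 ≡ 6 = α_err ✓ (single-error assumption holds).
Step 4: error magnitude e = S_0/v_1 = S_0·∏_{j≠1}(α_1 − α_j) = 6·7 = 42 ≡ 9 (mod 11).
Step 5: correct position 1: c_1 = r_1 − e = 1 − 9 ≡ 3 (mod 11). Hence c = [3, 1, 9, 4, 8].
  Check: interpolating c through the α_i gives m(x) = 10 + 8·x (degree < 2) with m(α_i) = c_i for every i, so c is indeed a codeword.


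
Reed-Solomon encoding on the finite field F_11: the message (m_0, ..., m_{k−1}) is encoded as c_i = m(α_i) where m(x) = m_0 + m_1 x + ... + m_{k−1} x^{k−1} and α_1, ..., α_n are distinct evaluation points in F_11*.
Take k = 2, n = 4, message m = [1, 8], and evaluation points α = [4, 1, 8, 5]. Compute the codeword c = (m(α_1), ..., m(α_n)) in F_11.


c = [0, 9, 10, 8]

Message polynomial: m(x) = 1 + 8·x (mod 11).
For each evaluation point α_i, compute m(α_i) mod 11:
  α_1 = 4: Horner steps 8 → 0, so m(4) = 0.
  α_2 = 1: Horner steps 8 → 9, so m(1) = 9.
  α_3 = 8: Horner steps 8 → 10, so m(8) = 10.
  α_4 = 5: Horner steps 8 → 8, so m(5) = 8.
Codeword c = [0, 9, 10, 8] ∈ F_11^4.


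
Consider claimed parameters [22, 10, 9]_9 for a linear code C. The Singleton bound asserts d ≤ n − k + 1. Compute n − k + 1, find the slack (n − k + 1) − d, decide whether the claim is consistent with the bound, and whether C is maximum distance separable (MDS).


Singleton RHS = n − k + 1 = 13, slack = 4, bound satisfied, not MDS.

Singleton bound: d ≤ n − k + 1.
Here n = 22, k = 10, so n − k + 1 = 13.
Given d = 9, check d ≤ 13: YES.
Slack = (n − k + 1) − d = 4.
The code is NOT MDS (slack = 4 > 0).
Description: the claimed parameters are [22, 10, 9]_9; such a code would be non-MDS.


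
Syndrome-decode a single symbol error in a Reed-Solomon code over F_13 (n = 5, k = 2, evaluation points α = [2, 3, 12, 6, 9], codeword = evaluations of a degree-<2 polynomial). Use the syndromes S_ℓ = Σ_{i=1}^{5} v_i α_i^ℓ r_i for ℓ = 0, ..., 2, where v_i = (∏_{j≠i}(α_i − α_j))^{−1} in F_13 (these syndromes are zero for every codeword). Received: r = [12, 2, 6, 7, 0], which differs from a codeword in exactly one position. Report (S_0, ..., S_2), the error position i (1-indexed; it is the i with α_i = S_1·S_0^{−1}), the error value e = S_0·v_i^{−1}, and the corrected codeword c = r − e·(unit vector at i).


S = (2, 6, 5), error at position 2, error magnitude e = 1, c = [12, 1, 6, 7, 0].

Step 1: column multipliers v_i = (∏_{j≠i}(α_i − α_j))^{−1} mod 13.
  i = 1 (α = 2): (2−3)(2−12)(2−6)(2−9) = (−1)·(−10)·(−4)·(−7) = 280 ≡ 7, so v_1 = 7^{−1} = 2 (mod 13).
  i = 2 (α = 3): (3−2)(3−12)(3−6)(3−9) = 1·(−9)·(−3)·(−6) = −162 ≡ 7, so v_2 = 7^{−1} = 2 (mod 13).
  i = 3 (α = 12): (12−2)(12−3)(12−6)(12−9) = 10·9·6·3 = 1620 ≡ 8, so v_3 = 8^{−1} = 5 (mod 13).
  i = 4 (α = 6): (6−2)(6−3)(6−12)(6−9) = 4·3·(−6)·(−3) = 216 ≡ 8, so v_4 = 8^{−1} = 5 (mod 13).
  i = 5 (α = 9): (9−2)(9−3)(9−12)(9−6) = 7·6·(−3)·3 = −378 ≡ 12, so v_5 = 12^{−1} = 12 (mod 13).
  v = [2, 2, 5, 5, 12].
Step 2: syndromes of r = [12, 2, 6, 7, 0] (all sums mod 13).
  S_0 = Σ v_i r_i = 2·12 + 2·2 + 5·6 + 5·7 + 12·0 = 93 ≡ 2.
  S_1 = Σ v_i α_i r_i = 2·2·12 + 2·3·2 + 5·12·6 + 5·6·7 + 12·9·0 = 630 ≡ 6.
  α_i^2 mod 13 = [4, 9, 1, 10, 3].
  S_2 = Σ v_i α_i^2 r_i = 2·4·12 + 2·9·2 + 5·1·6 + 5·10·7 + 12·3·0 = 512 ≡ 5.
  S = (2, 6, 5) ≠ 0, so r is not a codeword (an error is present).
Step 3: locate the error. For a single error e at position i, S_ℓ = v_i·e·α_i^ℓ, so α_err = S_1/S_0.
  S_0^{−1} = 2^{−1} = 7 (mod 13), so α_err = 6·7 = 42 ≡ 3 = α_2. Error position i = 2.
  Consistency check: S_2/S_1 = 5·11 = 55 ≡ 3 = α_err ✓ (single-error assumption holds).
Step 4: error magnitude e = S_0/v_2 = S_0·∏_{j≠2}(α_2 − α_j) = 2·7 = 14 ≡ 1 (mod 13).
Step 5: correct position 2: c_2 = r_2 − e = 2 − 1 ≡ 1 (mod 13). Hence c = [12, 1, 6, 7, 0].
  Check: interpolating c through the α_i gives m(x) = 8 + 2·x (degree < 2) with m(α_i) = c_i for every i, so c is indeed a codeword.


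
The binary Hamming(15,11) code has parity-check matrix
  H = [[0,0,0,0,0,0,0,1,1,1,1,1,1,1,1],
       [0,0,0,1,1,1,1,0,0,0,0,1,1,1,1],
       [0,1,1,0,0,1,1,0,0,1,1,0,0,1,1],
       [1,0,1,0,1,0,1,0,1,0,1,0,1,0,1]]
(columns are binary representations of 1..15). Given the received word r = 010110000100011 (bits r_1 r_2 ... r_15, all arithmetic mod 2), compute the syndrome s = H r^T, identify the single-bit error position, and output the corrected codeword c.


s = (1, 0, 0, 0)^T, error position = 8, corrected codeword c = 010110010100011

Compute s = H r^T mod 2 one row at a time:
  s_1 = 0 + 0 + 1 + 0 + 0 + 0 + 1 + 1 = 3 ≡ 1 (mod 2).
  s_2 = 1 + 1 + 0 + 0 + 0 + 0 + 1 + 1 = 4 ≡ 0 (mod 2).
  s_3 = 1 + 0 + 0 + 0 + 1 + 0 + 1 + 1 = 4 ≡ 0 (mod 2).
  s_4 = 0 + 0 + 1 + 0 + 0 + 0 + 0 + 1 = 2 ≡ 0 (mod 2).
s = (1, 0, 0, 0)^T — this equals column 8 of H (binary 1000), so error is at position 8.
Correct: flip bit 8 of r = 010110000100011 to get c = 010110010100011.


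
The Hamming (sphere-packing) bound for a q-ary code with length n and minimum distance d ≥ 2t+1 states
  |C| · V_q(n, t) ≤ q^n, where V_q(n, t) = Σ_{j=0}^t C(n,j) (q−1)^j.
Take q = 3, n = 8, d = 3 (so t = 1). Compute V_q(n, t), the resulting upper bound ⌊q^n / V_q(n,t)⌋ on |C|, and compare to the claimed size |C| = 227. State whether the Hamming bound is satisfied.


V_q(n, t) = 17, q^n = 6561, Hamming bound = 385, |C| = 227 ≤ bound (satisfied).

Step 1: Compute V_q(n, t) = Σ_{j=0}^1 C(n, j) (q−1)^j.
  j = 0: C(8,0)·(2)^0 = 1·1 = 1.
  j = 1: C(8,1)·(2)^1 = 8·2 = 16.
  V_q(n, t) = 1 + 16 = 17.
Step 2: q^n = 3^8 = 6561.
Step 3: Hamming bound ⌊q^n / V_q(n,t)⌋ = ⌊6561/17⌋ = 385.
Step 4: Compare |C| = 227 to 385: satisfied.
The claimed |C| lies below the Hamming bound.


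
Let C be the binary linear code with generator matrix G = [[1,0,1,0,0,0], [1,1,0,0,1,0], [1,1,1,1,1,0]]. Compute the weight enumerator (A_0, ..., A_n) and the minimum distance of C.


Weight distribution: A_0 = 1, A_2 = 3, A_3 = 3, A_5 = 1. Minimum distance d = 2.

Enumerate all 2^3 = 8 messages m ∈ F_2^3.
For each, compute codeword c = mG in F_2^6, then tally its weight.
  m = 000 → c = 000000, weight = 0.
  m = 100 → c = 101000, weight = 2.
  m = 010 → c = 110010, weight = 3.
  m = 110 → c = 011010, weight = 3.
  m = 001 → c = 111110, weight = 5.
  m = 101 → c = 010110, weight = 3.
  m = 011 → c = 001100, weight = 2.
  m = 111 → c = 100100, weight = 2.
Tally weights:
  weight 0: 1 codewords.
  weight 2: 3 codewords.
  weight 3: 3 codewords.
  weight 5: 1 codewords.
Minimum distance d = smallest w > 0 with A_w > 0 = 2.
Sanity: Σ A_w = 8 = 2^3 = 8 ✓.


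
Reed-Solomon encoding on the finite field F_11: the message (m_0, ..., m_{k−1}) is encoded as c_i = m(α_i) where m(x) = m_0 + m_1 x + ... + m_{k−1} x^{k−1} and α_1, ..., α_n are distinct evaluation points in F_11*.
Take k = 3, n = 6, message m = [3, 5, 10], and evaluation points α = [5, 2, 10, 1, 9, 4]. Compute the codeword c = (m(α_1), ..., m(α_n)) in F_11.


c = [3, 9, 8, 7, 0, 7]

Message polynomial: m(x) = 3 + 5·x + 10·x^2 (mod 11).
For each evaluation point α_i, compute m(α_i) mod 11:
  α_1 = 5: Horner steps 10 → 0 → 3, so m(5) = 3.
  α_2 = 2: Horner steps 10 → 3 → 9, so m(2) = 9.
  α_3 = 10: Horner steps 10 → 6 → 8, so m(10) = 8.
  α_4 = 1: Horner steps 10 → 4 → 7, so m(1) = 7.
  α_5 = 9: Horner steps 10 → 7 → 0, so m(9) = 0.
  α_6 = 4: Horner steps 10 → 1 → 7, so m(4) = 7.
Codeword c = [3, 9, 8, 7, 0, 7] ∈ F_11^6.


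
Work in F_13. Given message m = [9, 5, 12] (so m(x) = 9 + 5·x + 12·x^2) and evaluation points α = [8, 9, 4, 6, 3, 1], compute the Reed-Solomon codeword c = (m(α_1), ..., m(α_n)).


c = [11, 12, 0, 3, 2, 0]

Message polynomial: m(x) = 9 + 5·x + 12·x^2 (mod 13).
For each evaluation point α_i, compute m(α_i) mod 13:
  α_1 = 8: Horner steps 12 → 10 → 11, so m(8) = 11.
  α_2 = 9: Horner steps 12 → 9 → 12, so m(9) = 12.
  α_3 = 4: Horner steps 12 → 1 → 0, so m(4) = 0.
  α_4 = 6: Horner steps 12 → 12 → 3, so m(6) = 3.
  α_5 = 3: Horner steps 12 → 2 → 2, so m(3) = 2.
  α_6 = 1: Horner steps 12 → 4 → 0, so m(1) = 0.
Codeword c = [11, 12, 0, 3, 2, 0] ∈ F_13^6.


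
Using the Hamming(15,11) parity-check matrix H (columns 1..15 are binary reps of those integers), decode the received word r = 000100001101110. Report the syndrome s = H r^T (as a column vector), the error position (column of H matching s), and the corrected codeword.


s = (1, 0, 0, 0)^T, error position = 8, corrected codeword c = 000100011101110

Compute s = H r^T mod 2 one row at a time:
  s_1 = 0 + 1 + 1 + 0 + 1 + 1 + 1 + 0 = 5 ≡ 1 (mod 2).
  s_2 = 1 + 0 + 0 + 0 + 1 + 1 + 1 + 0 = 4 ≡ 0 (mod 2).
  s_3 = 0 + 0 + 0 + 0 + 1 + 0 + 1 + 0 = 2 ≡ 0 (mod 2).
  s_4 = 0 + 0 + 0 + 0 + 1 + 0 + 1 + 0 = 2 ≡ 0 (mod 2).
s = (1, 0, 0, 0)^T — this equals column 8 of H (binary 1000), so error is at position 8.
Correct: flip bit 8 of r = 000100001101110 to get c = 000100011101110.


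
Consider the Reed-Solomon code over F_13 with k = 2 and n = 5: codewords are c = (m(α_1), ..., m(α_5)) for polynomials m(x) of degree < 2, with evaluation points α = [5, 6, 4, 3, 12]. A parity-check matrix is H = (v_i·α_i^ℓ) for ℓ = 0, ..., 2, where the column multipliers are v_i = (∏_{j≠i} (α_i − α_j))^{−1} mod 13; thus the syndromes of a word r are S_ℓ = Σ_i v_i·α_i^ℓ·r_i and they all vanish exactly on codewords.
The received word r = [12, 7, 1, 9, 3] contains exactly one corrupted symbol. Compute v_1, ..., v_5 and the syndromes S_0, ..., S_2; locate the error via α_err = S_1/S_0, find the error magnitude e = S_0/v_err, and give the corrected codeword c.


S = (1, 4, 3), error at position 3, error magnitude e = 10, c = [12, 7, 4, 9, 3].

Step 1: column multipliers v_i = (∏_{j≠i}(α_i − α_j))^{−1} mod 13.
  i = 1 (α = 5): (5−6)(5−4)(5−3)(5−12) = (−1)·1·2·(−7) = 14 ≡ 1, so v_1 = 1^{−1} = 1 (mod 13).
  i = 2 (α = 6): (6−5)(6−4)(6−3)(6−12) = 1·2·3·(−6) = −36 ≡ 3, so v_2 = 3^{−1} = 9 (mod 13).
  i = 3 (α = 4): (4−5)(4−6)(4−3)(4−12) = (−1)·(−2)·1·(−8) = −16 ≡ 10, so v_3 = 10^{−1} = 4 (mod 13).
  i = 4 (α = 3): (3−5)(3−6)(3−4)(3−12) = (−2)·(−3)·(−1)·(−9) = 54 ≡ 2, so v_4 = 2^{−1} = 7 (mod 13).
  i = 5 (α = 12): (12−5)(12−6)(12−4)(12−3) = 7·6·8·9 = 3024 ≡ 8, so v_5 = 8^{−1} = 5 (mod 13).
  v = [1, 9, 4, 7, 5].
Step 2: syndromes of r = [12, 7, 1, 9, 3] (all sums mod 13).
  S_0 = Σ v_i r_i = 1·12 + 9·7 + 4·1 + 7·9 + 5·3 = 157 ≡ 1.
  S_1 = Σ v_i α_i r_i = 1·5·12 + 9·6·7 + 4·4·1 + 7·3·9 + 5·12·3 = 823 ≡ 4.
  α_i^2 mod 13 = [12, 10, 3, 9, 1].
  S_2 = Σ v_i α_i^2 r_i = 1·12·12 + 9·10·7 + 4·3·1 + 7·9·9 + 5·1·3 = 1368 ≡ 3.
  S = (1, 4, 3) ≠ 0, so r is not a codeword (an error is present).
Step 3: locate the error. For a single error e at position i, S_ℓ = v_i·e·α_i^ℓ, so α_err = S_1/S_0.
  S_0^{−1} = 1^{−1} = 1 (mod 13), so α_err = 4·1 = 4 ≡ 4 = α_3. Error position i = 3.
  Consistency check: S_2/S_1 = 3·10 = 30 ≡ 4 = α_err ✓ (single-error assumption holds).
Step 4: error magnitude e = S_0/v_3 = S_0·∏_{j≠3}(α_3 − α_j) = 1·10 = 10 ≡ 10 (mod 13).
Step 5: correct position 3: c_3 = r_3 − e = 1 − 10 ≡ 4 (mod 13). Hence c = [12, 7, 4, 9, 3].
  Check: interpolating c through the α_i gives m(x) = 11 + 8·x (degree < 2) with m(α_i) = c_i for every i, so c is indeed a codeword.


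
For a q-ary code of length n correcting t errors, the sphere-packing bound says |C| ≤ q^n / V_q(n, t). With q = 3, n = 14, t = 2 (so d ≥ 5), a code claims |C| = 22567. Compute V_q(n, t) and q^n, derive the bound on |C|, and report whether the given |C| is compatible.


V_q(n, t) = 393, q^n = 4782969, Hamming bound = 12170, |C| = 22567 > bound (violated).

Step 1: Compute V_q(n, t) = Σ_{j=0}^2 C(n, j) (q−1)^j.
  j = 0: C(14,0)·(2)^0 = 1·1 = 1.
  j = 1: C(14,1)·(2)^1 = 14·2 = 28.
  j = 2: C(14,2)·(2)^2 = 91·4 = 364.
  V_q(n, t) = 1 + 28 + 364 = 393.
Step 2: q^n = 3^14 = 4782969.
Step 3: Hamming bound ⌊q^n / V_q(n,t)⌋ = ⌊4782969/393⌋ = 12170.
Step 4: Compare |C| = 22567 to 12170: violated.
The claimed |C| lies above the Hamming bound, so no 3-ary code of length 14 with d ≥ 5 can have 22567 codewords.


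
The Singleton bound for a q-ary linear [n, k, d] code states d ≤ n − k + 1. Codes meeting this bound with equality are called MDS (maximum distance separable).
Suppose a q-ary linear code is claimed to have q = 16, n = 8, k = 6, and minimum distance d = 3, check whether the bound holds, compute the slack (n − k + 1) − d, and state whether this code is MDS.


Singleton RHS = n − k + 1 = 3, slack = 0, bound satisfied, MDS.

Singleton bound: d ≤ n − k + 1.
Here n = 8, k = 6, so n − k + 1 = 3.
Given d = 3, check d ≤ 3: YES.
Slack = (n − k + 1) − d = 0.
The code is MDS (slack = 0).
Description: the claimed parameters are [8, 6, 3]_16; such a code would be MDS (meets Singleton bound).


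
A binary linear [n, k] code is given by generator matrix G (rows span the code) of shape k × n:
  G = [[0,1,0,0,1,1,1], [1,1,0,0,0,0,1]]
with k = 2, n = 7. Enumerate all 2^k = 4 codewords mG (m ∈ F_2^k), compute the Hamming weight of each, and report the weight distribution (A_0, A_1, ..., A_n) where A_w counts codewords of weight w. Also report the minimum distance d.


Weight distribution: A_0 = 1, A_3 = 2, A_4 = 1. Minimum distance d = 3.

Enumerate all 2^2 = 4 messages m ∈ F_2^2.
For each, compute codeword c = mG in F_2^7, then tally its weight.
  m = 00 → c = 0000000, weight = 0.
  m = 10 → c = 0100111, weight = 4.
  m = 01 → c = 1100001, weight = 3.
  m = 11 → c = 1000110, weight = 3.
Tally weights:
  weight 0: 1 codewords.
  weight 3: 2 codewords.
  weight 4: 1 codewords.
Minimum distance d = smallest w > 0 with A_w > 0 = 3.
Sanity: Σ A_w = 4 = 2^2 = 4 ✓.


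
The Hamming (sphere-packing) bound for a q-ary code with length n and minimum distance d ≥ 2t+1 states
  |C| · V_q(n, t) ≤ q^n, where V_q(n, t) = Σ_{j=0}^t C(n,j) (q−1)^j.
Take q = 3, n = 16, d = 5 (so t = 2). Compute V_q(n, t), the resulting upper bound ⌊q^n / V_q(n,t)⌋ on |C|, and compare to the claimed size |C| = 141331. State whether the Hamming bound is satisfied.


V_q(n, t) = 513, q^n = 43046721, Hamming bound = 83911, |C| = 141331 > bound (violated).

Step 1: Compute V_q(n, t) = Σ_{j=0}^2 C(n, j) (q−1)^j.
  j = 0: C(16,0)·(2)^0 = 1·1 = 1.
  j = 1: C(16,1)·(2)^1 = 16·2 = 32.
  j = 2: C(16,2)·(2)^2 = 120·4 = 480.
  V_q(n, t) = 1 + 32 + 480 = 513.
Step 2: q^n = 3^16 = 43046721.
Step 3: Hamming bound ⌊q^n / V_q(n,t)⌋ = ⌊43046721/513⌋ = 83911.
Step 4: Compare |C| = 141331 to 83911: violated.
The claimed |C| lies above the Hamming bound, so no 3-ary code of length 16 with d ≥ 5 can have 141331 codewords.


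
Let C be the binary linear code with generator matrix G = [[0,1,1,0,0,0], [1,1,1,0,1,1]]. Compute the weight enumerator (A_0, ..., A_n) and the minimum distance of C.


Weight distribution: A_0 = 1, A_2 = 1, A_3 = 1, A_5 = 1. Minimum distance d = 2.

Enumerate all 2^2 = 4 messages m ∈ F_2^2.
For each, compute codeword c = mG in F_2^6, then tally its weight.
  m = 00 → c = 000000, weight = 0.
  m = 10 → c = 011000, weight = 2.
  m = 01 → c = 111011, weight = 5.
  m = 11 → c = 100011, weight = 3.
Tally weights:
  weight 0: 1 codewords.
  weight 2: 1 codewords.
  weight 3: 1 codewords.
  weight 5: 1 codewords.
Minimum distance d = smallest w > 0 with A_w > 0 = 2.
Sanity: Σ A_w = 4 = 2^2 = 4 ✓.


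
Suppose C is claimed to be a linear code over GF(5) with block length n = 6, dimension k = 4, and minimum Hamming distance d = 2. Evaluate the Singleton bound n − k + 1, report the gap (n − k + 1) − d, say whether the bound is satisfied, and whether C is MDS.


Singleton RHS = n − k + 1 = 3, slack = 1, bound satisfied, not MDS.

Singleton bound: d ≤ n − k + 1.
Here n = 6, k = 4, so n − k + 1 = 3.
Given d = 2, check d ≤ 3: YES.
Slack = (n − k + 1) − d = 1.
The code is NOT MDS (slack = 1 > 0).
Description: the claimed parameters are [6, 4, 2]_5; such a code would be non-MDS.


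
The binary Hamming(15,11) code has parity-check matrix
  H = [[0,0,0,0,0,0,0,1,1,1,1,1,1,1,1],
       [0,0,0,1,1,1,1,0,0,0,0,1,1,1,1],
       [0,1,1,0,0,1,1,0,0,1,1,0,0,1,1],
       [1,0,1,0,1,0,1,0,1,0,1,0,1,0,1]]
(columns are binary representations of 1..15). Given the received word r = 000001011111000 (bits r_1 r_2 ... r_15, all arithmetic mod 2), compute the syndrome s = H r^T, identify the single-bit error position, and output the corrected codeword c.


s = (1, 0, 1, 0)^T, error position = 10, corrected codeword c = 000001011011000

Compute s = H r^T mod 2 one row at a time:
  s_1 = 1 + 1 + 1 + 1 + 1 + 0 + 0 + 0 = 5 ≡ 1 (mod 2).
  s_2 = 0 + 0 + 1 + 0 + 1 + 0 + 0 + 0 = 2 ≡ 0 (mod 2).
  s_3 = 0 + 0 + 1 + 0 + 1 + 1 + 0 + 0 = 3 ≡ 1 (mod 2).
  s_4 = 0 + 0 + 0 + 0 + 1 + 1 + 0 + 0 = 2 ≡ 0 (mod 2).
s = (1, 0, 1, 0)^T — this equals column 10 of H (binary 1010), so error is at position 10.
Correct: flip bit 10 of r = 000001011111000 to get c = 000001011011000.


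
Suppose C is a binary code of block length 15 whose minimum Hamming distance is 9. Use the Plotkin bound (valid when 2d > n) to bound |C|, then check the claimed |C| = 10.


Plotkin bound M ≤ 6; given |C| = 10 > bound (violated).

Check applicability: 2d = 18, n = 15.
2d − n = 3 > 0, so Plotkin applies.
Compute d/(2d−n) = 9/3 ≈ 3.0000.
⌊d/(2d−n)⌋ = 3.
Plotkin bound: M ≤ 2·3 = 6.
Given |C| = 10, check: VIOLATED.
This |C| is above the Plotkin bound, so no binary code with n = 15, d = 9 and 10 codewords exists.


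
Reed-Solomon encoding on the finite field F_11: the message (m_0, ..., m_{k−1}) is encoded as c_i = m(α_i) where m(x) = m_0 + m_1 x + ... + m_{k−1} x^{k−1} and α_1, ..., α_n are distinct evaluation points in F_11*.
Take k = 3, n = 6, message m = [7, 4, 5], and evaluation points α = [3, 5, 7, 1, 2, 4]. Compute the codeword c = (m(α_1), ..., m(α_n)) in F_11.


c = [9, 9, 5, 5, 2, 4]

Message polynomial: m(x) = 7 + 4·x + 5·x^2 (mod 11).
For each evaluation point α_i, compute m(α_i) mod 11:
  α_1 = 3: Horner steps 5 → 8 → 9, so m(3) = 9.
  α_2 = 5: Horner steps 5 → 7 → 9, so m(5) = 9.
  α_3 = 7: Horner steps 5 → 6 → 5, so m(7) = 5.
  α_4 = 1: Horner steps 5 → 9 → 5, so m(1) = 5.
  α_5 = 2: Horner steps 5 → 3 → 2, so m(2) = 2.
  α_6 = 4: Horner steps 5 → 2 → 4, so m(4) = 4.
Codeword c = [9, 9, 5, 5, 2, 4] ∈ F_11^6.


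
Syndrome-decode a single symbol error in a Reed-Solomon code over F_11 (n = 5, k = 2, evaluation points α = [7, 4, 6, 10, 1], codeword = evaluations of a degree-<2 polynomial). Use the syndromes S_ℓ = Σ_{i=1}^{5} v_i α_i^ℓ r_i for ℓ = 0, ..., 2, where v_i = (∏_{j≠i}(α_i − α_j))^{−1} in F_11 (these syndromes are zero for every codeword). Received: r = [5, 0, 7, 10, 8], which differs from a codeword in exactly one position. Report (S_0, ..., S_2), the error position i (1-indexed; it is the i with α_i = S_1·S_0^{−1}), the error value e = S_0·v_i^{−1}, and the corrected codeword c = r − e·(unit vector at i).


S = (5, 5, 5), error at position 5, error magnitude e = 2, c = [5, 0, 7, 10, 6].

Step 1: column multipliers v_i = (∏_{j≠i}(α_i − α_j))^{−1} mod 11.
  i = 1 (α = 7): (7−4)(7−6)(7−10)(7−1) = 3·1·(−3)·6 = −54 ≡ 1, so v_1 = 1^{−1} = 1 (mod 11).
  i = 2 (α = 4): (4−7)(4−6)(4−10)(4−1) = (−3)·(−2)·(−6)·3 = −108 ≡ 2, so v_2 = 2^{−1} = 6 (mod 11).
  i = 3 (α = 6): (6−7)(6−4)(6−10)(6−1) = (−1)·2·(−4)·5 = 40 ≡ 7, so v_3 = 7^{−1} = 8 (mod 11).
  i = 4 (α = 10): (10−7)(10−4)(10−6)(10−1) = 3·6·4·9 = 648 ≡ 10, so v_4 = 10^{−1} = 10 (mod 11).
  i = 5 (α = 1): (1−7)(1−4)(1−6)(1−10) = (−6)·(−3)·(−5)·(−9) = 810 ≡ 7, so v_5 = 7^{−1} = 8 (mod 11).
  v = [1, 6, 8, 10, 8].
Step 2: syndromes of r = [5, 0, 7, 10, 8] (all sums mod 11).
  S_0 = Σ v_i r_i = 1·5 + 6·0 + 8·7 + 10·10 + 8·8 = 225 ≡ 5.
  S_1 = Σ v_i α_i r_i = 1·7·5 + 6·4·0 + 8·6·7 + 10·10·10 + 8·1·8 = 1435 ≡ 5.
  α_i^2 mod 11 = [5, 5, 3, 1, 1].
  S_2 = Σ v_i α_i^2 r_i = 1·5·5 + 6·5·0 + 8·3·7 + 10·1·10 + 8·1·8 = 357 ≡ 5.
  S = (5, 5, 5) ≠ 0, so r is not a codeword (an error is present).
Step 3: locate the error. For a single error e at position i, S_ℓ = v_i·e·α_i^ℓ, so α_err = S_1/S_0.
  S_0^{−1} = 5^{−1} = 9 (mod 11), so α_err = 5·9 = 45 ≡ 1 = α_5. Error position i = 5.
  Consistency check: S_2/S_1 = 5·9 = 45 ≡ 1 = α_err ✓ (single-error assumption holds).
Step 4: error magnitude e = S_0/v_5 = S_0·∏_{j≠5}(α_5 − α_j) = 5·7 = 35 ≡ 2 (mod 11).
Step 5: correct position 5: c_5 = r_5 − e = 8 − 2 ≡ 6 (mod 11). Hence c = [5, 0, 7, 10, 6].
  Check: interpolating c through the α_i gives m(x) = 8 + 9·x (degree < 2) with m(α_i) = c_i for every i, so c is indeed a codeword.


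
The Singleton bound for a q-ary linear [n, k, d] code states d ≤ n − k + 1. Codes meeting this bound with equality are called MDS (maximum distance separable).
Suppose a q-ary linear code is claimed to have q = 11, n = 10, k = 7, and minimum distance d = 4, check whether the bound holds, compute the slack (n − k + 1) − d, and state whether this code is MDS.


Singleton RHS = n − k + 1 = 4, slack = 0, bound satisfied, MDS.

Singleton bound: d ≤ n − k + 1.
Here n = 10, k = 7, so n − k + 1 = 4.
Given d = 4, check d ≤ 4: YES.
Slack = (n − k + 1) − d = 0.
The code is MDS (slack = 0).
Description: the claimed parameters are [10, 7, 4]_11; such a code would be MDS (meets Singleton bound).
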